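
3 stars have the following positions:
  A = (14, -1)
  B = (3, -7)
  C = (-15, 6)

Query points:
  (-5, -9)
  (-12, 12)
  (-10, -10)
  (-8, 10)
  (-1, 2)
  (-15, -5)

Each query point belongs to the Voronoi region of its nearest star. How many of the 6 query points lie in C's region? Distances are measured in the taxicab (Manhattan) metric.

(-5, -9) — d to each: A:27, B:10, C:25 → nearest is B
(-12, 12) — d to each: A:39, B:34, C:9 → nearest is C
(-10, -10) — d to each: A:33, B:16, C:21 → nearest is B
(-8, 10) — d to each: A:33, B:28, C:11 → nearest is C
(-1, 2) — d to each: A:18, B:13, C:18 → nearest is B
(-15, -5) — d to each: A:33, B:20, C:11 → nearest is C
3 of the 6 points have C as nearest.

3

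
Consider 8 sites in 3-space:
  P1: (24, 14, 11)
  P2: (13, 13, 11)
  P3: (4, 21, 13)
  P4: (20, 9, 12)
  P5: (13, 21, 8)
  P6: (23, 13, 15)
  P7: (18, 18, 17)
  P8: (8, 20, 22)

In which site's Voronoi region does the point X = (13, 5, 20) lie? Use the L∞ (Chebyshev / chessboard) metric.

d(X,P1) = max(11, 9, 9) = 11
d(X,P2) = max(0, 8, 9) = 9
d(X,P3) = max(9, 16, 7) = 16
d(X,P4) = max(7, 4, 8) = 8
d(X,P5) = max(0, 16, 12) = 16
d(X,P6) = max(10, 8, 5) = 10
d(X,P7) = max(5, 13, 3) = 13
d(X,P8) = max(5, 15, 2) = 15
P4 is nearest.

P4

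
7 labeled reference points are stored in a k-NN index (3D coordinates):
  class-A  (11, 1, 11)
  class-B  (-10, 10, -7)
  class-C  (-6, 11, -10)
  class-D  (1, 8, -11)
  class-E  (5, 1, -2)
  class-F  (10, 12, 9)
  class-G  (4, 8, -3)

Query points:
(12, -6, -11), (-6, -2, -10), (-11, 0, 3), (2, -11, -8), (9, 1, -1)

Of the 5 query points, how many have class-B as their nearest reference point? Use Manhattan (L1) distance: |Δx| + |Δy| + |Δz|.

(12, -6, -11) — d to each: class-A:30, class-B:42, class-C:36, class-D:25, class-E:23, class-F:40, class-G:30 → nearest is class-E
(-6, -2, -10) — d to each: class-A:41, class-B:19, class-C:13, class-D:18, class-E:22, class-F:49, class-G:27 → nearest is class-C
(-11, 0, 3) — d to each: class-A:31, class-B:21, class-C:29, class-D:34, class-E:22, class-F:39, class-G:29 → nearest is class-B
(2, -11, -8) — d to each: class-A:40, class-B:34, class-C:32, class-D:23, class-E:21, class-F:48, class-G:26 → nearest is class-E
(9, 1, -1) — d to each: class-A:14, class-B:34, class-C:34, class-D:25, class-E:5, class-F:22, class-G:14 → nearest is class-E
1 of the 5 points has class-B as nearest.

1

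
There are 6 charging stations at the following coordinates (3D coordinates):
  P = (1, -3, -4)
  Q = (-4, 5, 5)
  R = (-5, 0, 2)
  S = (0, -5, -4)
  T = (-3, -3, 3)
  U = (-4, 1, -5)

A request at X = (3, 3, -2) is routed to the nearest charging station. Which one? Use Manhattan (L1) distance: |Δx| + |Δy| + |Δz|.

d(X,P) = |3−1| + |3−(-3)| + |-2−(-4)| = 2 + 6 + 2 = 10
d(X,Q) = |3−(-4)| + |3−5| + |-2−5| = 7 + 2 + 7 = 16
d(X,R) = |3−(-5)| + |3−0| + |-2−2| = 8 + 3 + 4 = 15
d(X,S) = |3−0| + |3−(-5)| + |-2−(-4)| = 3 + 8 + 2 = 13
d(X,T) = |3−(-3)| + |3−(-3)| + |-2−3| = 6 + 6 + 5 = 17
d(X,U) = |3−(-4)| + |3−1| + |-2−(-5)| = 7 + 2 + 3 = 12
Minimum is at P.

P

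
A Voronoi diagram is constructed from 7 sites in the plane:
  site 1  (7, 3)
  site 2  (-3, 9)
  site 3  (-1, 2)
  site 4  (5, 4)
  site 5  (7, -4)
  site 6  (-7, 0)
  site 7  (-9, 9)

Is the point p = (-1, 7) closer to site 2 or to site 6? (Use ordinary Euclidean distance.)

Compare squared distances:
d²(p, site 2) = (-1−(-3))² + (7−9)² = 4 + 4 = 8
d²(p, site 6) = (-1−(-7))² + (7−0)² = 36 + 49 = 85
8 < 85, so site 2 is closer.

site 2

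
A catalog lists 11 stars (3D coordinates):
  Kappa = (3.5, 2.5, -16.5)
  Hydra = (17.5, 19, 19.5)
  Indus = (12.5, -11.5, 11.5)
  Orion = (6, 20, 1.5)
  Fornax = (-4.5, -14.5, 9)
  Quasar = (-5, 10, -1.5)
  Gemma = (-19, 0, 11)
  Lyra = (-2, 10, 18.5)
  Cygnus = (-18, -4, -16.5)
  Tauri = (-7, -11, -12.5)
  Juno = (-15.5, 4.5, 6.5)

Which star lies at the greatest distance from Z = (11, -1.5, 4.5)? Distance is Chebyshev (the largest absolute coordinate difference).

Gemma

d(Z, Kappa) = max(7.5, 4, 21) = 21
d(Z, Hydra) = max(6.5, 20.5, 15) = 20.5
d(Z, Indus) = max(1.5, 10, 7) = 10
d(Z, Orion) = max(5, 21.5, 3) = 21.5
d(Z, Fornax) = max(15.5, 13, 4.5) = 15.5
d(Z, Quasar) = max(16, 11.5, 6) = 16
d(Z, Gemma) = max(30, 1.5, 6.5) = 30
d(Z, Lyra) = max(13, 11.5, 14) = 14
d(Z, Cygnus) = max(29, 2.5, 21) = 29
d(Z, Tauri) = max(18, 9.5, 17) = 18
d(Z, Juno) = max(26.5, 6, 2) = 26.5
The largest is to Gemma.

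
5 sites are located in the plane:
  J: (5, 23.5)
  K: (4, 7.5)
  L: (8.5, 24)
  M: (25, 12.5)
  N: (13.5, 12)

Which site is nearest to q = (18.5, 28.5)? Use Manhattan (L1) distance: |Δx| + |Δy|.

d(q,J) = 13.5 + 5 = 18.5
d(q,K) = 14.5 + 21 = 35.5
d(q,L) = 10 + 4.5 = 14.5
d(q,M) = 6.5 + 16 = 22.5
d(q,N) = 5 + 16.5 = 21.5
Minimum is at L.

L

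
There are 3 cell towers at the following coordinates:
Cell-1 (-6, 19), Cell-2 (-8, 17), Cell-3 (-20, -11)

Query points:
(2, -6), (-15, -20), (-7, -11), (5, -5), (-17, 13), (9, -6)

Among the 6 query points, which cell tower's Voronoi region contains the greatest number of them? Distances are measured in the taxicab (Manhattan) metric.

Cell-3

(2, -6) — d to each: Cell-1:33, Cell-2:33, Cell-3:27 → nearest is Cell-3
(-15, -20) — d to each: Cell-1:48, Cell-2:44, Cell-3:14 → nearest is Cell-3
(-7, -11) — d to each: Cell-1:31, Cell-2:29, Cell-3:13 → nearest is Cell-3
(5, -5) — d to each: Cell-1:35, Cell-2:35, Cell-3:31 → nearest is Cell-3
(-17, 13) — d to each: Cell-1:17, Cell-2:13, Cell-3:27 → nearest is Cell-2
(9, -6) — d to each: Cell-1:40, Cell-2:40, Cell-3:34 → nearest is Cell-3
Tally — Cell-2:1, Cell-3:5. Cell-3 captures the most (5).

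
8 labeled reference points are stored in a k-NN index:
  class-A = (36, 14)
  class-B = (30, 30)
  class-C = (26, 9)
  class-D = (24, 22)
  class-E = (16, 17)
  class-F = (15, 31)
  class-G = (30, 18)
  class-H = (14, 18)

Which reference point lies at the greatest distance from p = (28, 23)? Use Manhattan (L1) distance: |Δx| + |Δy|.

class-F

d(p, class-A) = |28−36| + |23−14| = 8 + 9 = 17
d(p, class-B) = |28−30| + |23−30| = 2 + 7 = 9
d(p, class-C) = |28−26| + |23−9| = 2 + 14 = 16
d(p, class-D) = |28−24| + |23−22| = 4 + 1 = 5
d(p, class-E) = |28−16| + |23−17| = 12 + 6 = 18
d(p, class-F) = |28−15| + |23−31| = 13 + 8 = 21
d(p, class-G) = |28−30| + |23−18| = 2 + 5 = 7
d(p, class-H) = |28−14| + |23−18| = 14 + 5 = 19
The largest is to class-F.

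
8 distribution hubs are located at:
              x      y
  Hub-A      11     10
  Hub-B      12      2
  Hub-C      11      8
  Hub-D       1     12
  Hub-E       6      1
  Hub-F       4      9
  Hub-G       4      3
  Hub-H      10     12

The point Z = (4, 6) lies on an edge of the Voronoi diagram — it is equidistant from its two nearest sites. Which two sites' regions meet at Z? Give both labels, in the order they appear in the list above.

Squared distances from Z to each site:
d²(Z, Hub-A) = 49 + 16 = 65
d²(Z, Hub-B) = 64 + 16 = 80
d²(Z, Hub-C) = 49 + 4 = 53
d²(Z, Hub-D) = 9 + 36 = 45
d²(Z, Hub-E) = 4 + 25 = 29
d²(Z, Hub-F) = 0 + 9 = 9
d²(Z, Hub-G) = 0 + 9 = 9
d²(Z, Hub-H) = 36 + 36 = 72
Z is equidistant from Hub-F and Hub-G (both at squared distance 9), and every other site is strictly farther — so Z lies on the Hub-F–Hub-G Voronoi edge.

Hub-F and Hub-G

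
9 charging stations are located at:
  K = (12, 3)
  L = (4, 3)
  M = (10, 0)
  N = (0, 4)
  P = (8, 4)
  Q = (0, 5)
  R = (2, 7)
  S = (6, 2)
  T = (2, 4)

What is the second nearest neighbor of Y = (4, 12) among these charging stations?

Q

Squared Euclidean distances:
|YK|² = (4−12)² + (12−3)² = 64 + 81 = 145
|YL|² = (4−4)² + (12−3)² = 0 + 81 = 81
|YM|² = (4−10)² + (12−0)² = 36 + 144 = 180
|YN|² = (4−0)² + (12−4)² = 16 + 64 = 80
|YP|² = (4−8)² + (12−4)² = 16 + 64 = 80
|YQ|² = (4−0)² + (12−5)² = 16 + 49 = 65
|YR|² = (4−2)² + (12−7)² = 4 + 25 = 29
|YS|² = (4−6)² + (12−2)² = 4 + 100 = 104
|YT|² = (4−2)² + (12−4)² = 4 + 64 = 68
Sorted ascending: R, Q, T, … — the second-nearest is Q.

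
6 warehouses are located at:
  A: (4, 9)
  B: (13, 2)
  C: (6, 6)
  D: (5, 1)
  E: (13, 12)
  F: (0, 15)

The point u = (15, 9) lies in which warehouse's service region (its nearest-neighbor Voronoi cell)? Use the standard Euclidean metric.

Compare squared distances (the ordering matches that of the actual distances):
|uA|² = (15−4)² + (9−9)² = 121 + 0 = 121
|uB|² = (15−13)² + (9−2)² = 4 + 49 = 53
|uC|² = (15−6)² + (9−6)² = 81 + 9 = 90
|uD|² = (15−5)² + (9−1)² = 100 + 64 = 164
|uE|² = (15−13)² + (9−12)² = 4 + 9 = 13
|uF|² = (15−0)² + (9−15)² = 225 + 36 = 261
Minimum is at E.

E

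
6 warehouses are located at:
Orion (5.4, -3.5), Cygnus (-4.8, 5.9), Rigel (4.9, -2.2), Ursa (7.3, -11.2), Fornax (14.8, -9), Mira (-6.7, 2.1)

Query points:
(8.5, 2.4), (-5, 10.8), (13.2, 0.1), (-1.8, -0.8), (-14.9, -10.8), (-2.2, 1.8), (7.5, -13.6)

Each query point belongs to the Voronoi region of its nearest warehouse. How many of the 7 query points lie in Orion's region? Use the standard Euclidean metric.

1

(8.5, 2.4) — d² to each: Orion:44.42, Cygnus:189.14, Rigel:34.12, Ursa:186.4, Fornax:169.65, Mira:231.13 → nearest is Rigel
(-5, 10.8) — d² to each: Orion:312.65, Cygnus:24.05, Rigel:267.01, Ursa:635.29, Fornax:784.08, Mira:78.58 → nearest is Cygnus
(13.2, 0.1) — d² to each: Orion:73.8, Cygnus:357.64, Rigel:74.18, Ursa:162.5, Fornax:85.37, Mira:400.01 → nearest is Orion
(-1.8, -0.8) — d² to each: Orion:59.13, Cygnus:53.89, Rigel:46.85, Ursa:190.97, Fornax:342.8, Mira:32.42 → nearest is Mira
(-14.9, -10.8) — d² to each: Orion:465.38, Cygnus:380.9, Rigel:466, Ursa:493, Fornax:885.33, Mira:233.65 → nearest is Mira
(-2.2, 1.8) — d² to each: Orion:85.85, Cygnus:23.57, Rigel:66.41, Ursa:259.25, Fornax:405.64, Mira:20.34 → nearest is Mira
(7.5, -13.6) — d² to each: Orion:106.42, Cygnus:531.54, Rigel:136.72, Ursa:5.8, Fornax:74.45, Mira:448.13 → nearest is Ursa
1 of the 7 points has Orion as nearest.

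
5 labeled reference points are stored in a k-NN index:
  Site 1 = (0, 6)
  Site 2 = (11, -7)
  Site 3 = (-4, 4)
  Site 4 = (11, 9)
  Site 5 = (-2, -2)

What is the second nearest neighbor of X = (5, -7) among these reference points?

Site 5

Since √ is increasing, it suffices to compare squared distances:
d²(X, Site 1) = (5−0)² + (-7−6)² = 25 + 169 = 194
d²(X, Site 2) = (5−11)² + (-7−(-7))² = 36 + 0 = 36
d²(X, Site 3) = (5−(-4))² + (-7−4)² = 81 + 121 = 202
d²(X, Site 4) = (5−11)² + (-7−9)² = 36 + 256 = 292
d²(X, Site 5) = (5−(-2))² + (-7−(-2))² = 49 + 25 = 74
Sorted ascending: Site 2, Site 5, Site 1, … — the second-nearest is Site 5.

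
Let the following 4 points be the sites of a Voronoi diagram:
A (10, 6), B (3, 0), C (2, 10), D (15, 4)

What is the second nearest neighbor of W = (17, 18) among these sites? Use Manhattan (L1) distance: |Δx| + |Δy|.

A

d(W,A) = |17−10| + |18−6| = 7 + 12 = 19
d(W,B) = |17−3| + |18−0| = 14 + 18 = 32
d(W,C) = |17−2| + |18−10| = 15 + 8 = 23
d(W,D) = |17−15| + |18−4| = 2 + 14 = 16
Sorted ascending: D, A, C, … — the second-nearest is A.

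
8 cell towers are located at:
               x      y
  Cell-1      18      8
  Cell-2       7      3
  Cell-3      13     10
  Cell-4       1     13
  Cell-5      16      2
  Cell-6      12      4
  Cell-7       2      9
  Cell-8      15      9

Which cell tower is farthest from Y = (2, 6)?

Compare squared distances (the ordering matches that of the actual distances):
d²(Y, Cell-1) = (2−18)² + (6−8)² = 256 + 4 = 260
d²(Y, Cell-2) = (2−7)² + (6−3)² = 25 + 9 = 34
d²(Y, Cell-3) = (2−13)² + (6−10)² = 121 + 16 = 137
d²(Y, Cell-4) = (2−1)² + (6−13)² = 1 + 49 = 50
d²(Y, Cell-5) = (2−16)² + (6−2)² = 196 + 16 = 212
d²(Y, Cell-6) = (2−12)² + (6−4)² = 100 + 4 = 104
d²(Y, Cell-7) = (2−2)² + (6−9)² = 0 + 9 = 9
d²(Y, Cell-8) = (2−15)² + (6−9)² = 169 + 9 = 178
The largest is to Cell-1.

Cell-1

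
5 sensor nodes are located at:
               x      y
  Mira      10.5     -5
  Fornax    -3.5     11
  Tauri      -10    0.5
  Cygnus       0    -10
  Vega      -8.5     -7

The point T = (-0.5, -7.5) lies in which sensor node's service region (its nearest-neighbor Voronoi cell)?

Cygnus

Squared Euclidean distances:
d²(T, Mira) = (-0.5−10.5)² + (-7.5−(-5))² = 121 + 6.25 = 127.25
d²(T, Fornax) = (-0.5−(-3.5))² + (-7.5−11)² = 9 + 342.25 = 351.25
d²(T, Tauri) = (-0.5−(-10))² + (-7.5−0.5)² = 90.25 + 64 = 154.25
d²(T, Cygnus) = (-0.5−0)² + (-7.5−(-10))² = 0.25 + 6.25 = 6.5
d²(T, Vega) = (-0.5−(-8.5))² + (-7.5−(-7))² = 64 + 0.25 = 64.25
The smallest is to Cygnus, so T lies in the Voronoi region of Cygnus.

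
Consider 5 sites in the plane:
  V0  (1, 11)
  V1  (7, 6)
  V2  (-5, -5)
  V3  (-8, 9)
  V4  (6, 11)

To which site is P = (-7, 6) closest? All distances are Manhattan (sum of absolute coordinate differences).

V3

d(P,V0) = 8 + 5 = 13
d(P,V1) = 14 + 0 = 14
d(P,V2) = 2 + 11 = 13
d(P,V3) = 1 + 3 = 4
d(P,V4) = 13 + 5 = 18
The smallest is to V3, so P lies in the Voronoi region of V3.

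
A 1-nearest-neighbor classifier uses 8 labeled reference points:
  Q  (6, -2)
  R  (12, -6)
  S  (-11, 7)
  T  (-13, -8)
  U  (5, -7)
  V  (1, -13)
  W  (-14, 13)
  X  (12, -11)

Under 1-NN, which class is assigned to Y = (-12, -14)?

Compare squared distances (the ordering matches that of the actual distances):
|YQ|² = (-12−6)² + (-14−(-2))² = 324 + 144 = 468
|YR|² = (-12−12)² + (-14−(-6))² = 576 + 64 = 640
|YS|² = (-12−(-11))² + (-14−7)² = 1 + 441 = 442
|YT|² = (-12−(-13))² + (-14−(-8))² = 1 + 36 = 37
|YU|² = (-12−5)² + (-14−(-7))² = 289 + 49 = 338
|YV|² = (-12−1)² + (-14−(-13))² = 169 + 1 = 170
|YW|² = (-12−(-14))² + (-14−13)² = 4 + 729 = 733
|YX|² = (-12−12)² + (-14−(-11))² = 576 + 9 = 585
Minimum is at T.

T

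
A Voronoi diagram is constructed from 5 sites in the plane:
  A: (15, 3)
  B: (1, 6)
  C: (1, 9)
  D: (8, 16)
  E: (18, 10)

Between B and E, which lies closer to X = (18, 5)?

Compare squared distances:
|XB|² = (18−1)² + (5−6)² = 289 + 1 = 290
|XE|² = (18−18)² + (5−10)² = 0 + 25 = 25
290 > 25, so E is closer.

E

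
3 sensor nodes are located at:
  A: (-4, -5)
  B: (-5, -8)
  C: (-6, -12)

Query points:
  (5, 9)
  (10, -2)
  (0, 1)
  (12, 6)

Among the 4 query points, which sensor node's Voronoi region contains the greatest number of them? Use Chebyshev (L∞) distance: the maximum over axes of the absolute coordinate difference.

(5, 9) — d to each: A:14, B:17, C:21 → nearest is A
(10, -2) — d to each: A:14, B:15, C:16 → nearest is A
(0, 1) — d to each: A:6, B:9, C:13 → nearest is A
(12, 6) — d to each: A:16, B:17, C:18 → nearest is A
Tally — A:4. A captures the most (4).

A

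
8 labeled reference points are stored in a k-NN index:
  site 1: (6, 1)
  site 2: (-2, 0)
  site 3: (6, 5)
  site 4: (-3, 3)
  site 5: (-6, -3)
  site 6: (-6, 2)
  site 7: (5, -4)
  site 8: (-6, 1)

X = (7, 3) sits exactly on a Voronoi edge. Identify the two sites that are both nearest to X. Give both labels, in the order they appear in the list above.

site 1 and site 3

Squared distances from X to each site:
d²(X, site 1) = (7−6)² + (3−1)² = 1 + 4 = 5
d²(X, site 2) = (7−(-2))² + (3−0)² = 81 + 9 = 90
d²(X, site 3) = (7−6)² + (3−5)² = 1 + 4 = 5
d²(X, site 4) = (7−(-3))² + (3−3)² = 100 + 0 = 100
d²(X, site 5) = (7−(-6))² + (3−(-3))² = 169 + 36 = 205
d²(X, site 6) = (7−(-6))² + (3−2)² = 169 + 1 = 170
d²(X, site 7) = (7−5)² + (3−(-4))² = 4 + 49 = 53
d²(X, site 8) = (7−(-6))² + (3−1)² = 169 + 4 = 173
X is equidistant from site 1 and site 3 (both at squared distance 5), and every other site is strictly farther — so X lies on the site 1–site 3 Voronoi edge.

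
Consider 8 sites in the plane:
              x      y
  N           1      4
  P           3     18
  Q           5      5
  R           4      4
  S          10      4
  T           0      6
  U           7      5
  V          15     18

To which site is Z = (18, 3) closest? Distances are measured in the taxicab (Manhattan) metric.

S

d(Z,N) = 17 + 1 = 18
d(Z,P) = 15 + 15 = 30
d(Z,Q) = 13 + 2 = 15
d(Z,R) = 14 + 1 = 15
d(Z,S) = 8 + 1 = 9
d(Z,T) = 18 + 3 = 21
d(Z,U) = 11 + 2 = 13
d(Z,V) = 3 + 15 = 18
The smallest is to S, so Z lies in the Voronoi region of S.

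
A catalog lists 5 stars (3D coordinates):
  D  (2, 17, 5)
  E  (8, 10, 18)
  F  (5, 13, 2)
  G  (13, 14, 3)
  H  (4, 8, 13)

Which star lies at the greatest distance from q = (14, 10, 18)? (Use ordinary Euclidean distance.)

Squared Euclidean distances:
|qD|² = (14−2)² + (10−17)² + (18−5)² = 144 + 49 + 169 = 362
|qE|² = (14−8)² + (10−10)² + (18−18)² = 36 + 0 + 0 = 36
|qF|² = (14−5)² + (10−13)² + (18−2)² = 81 + 9 + 256 = 346
|qG|² = (14−13)² + (10−14)² + (18−3)² = 1 + 16 + 225 = 242
|qH|² = (14−4)² + (10−8)² + (18−13)² = 100 + 4 + 25 = 129
The largest is to D.

D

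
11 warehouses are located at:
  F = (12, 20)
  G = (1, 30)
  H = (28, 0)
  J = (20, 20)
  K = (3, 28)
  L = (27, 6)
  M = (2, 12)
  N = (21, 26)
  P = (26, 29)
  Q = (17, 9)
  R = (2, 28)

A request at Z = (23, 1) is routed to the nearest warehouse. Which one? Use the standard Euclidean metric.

Since √ is increasing, it suffices to compare squared distances:
|ZF|² = 121 + 361 = 482
|ZG|² = 484 + 841 = 1325
|ZH|² = 25 + 1 = 26
|ZJ|² = 9 + 361 = 370
|ZK|² = 400 + 729 = 1129
|ZL|² = 16 + 25 = 41
|ZM|² = 441 + 121 = 562
|ZN|² = 4 + 625 = 629
|ZP|² = 9 + 784 = 793
|ZQ|² = 36 + 64 = 100
|ZR|² = 441 + 729 = 1170
The smallest is to H, so Z lies in the Voronoi region of H.

H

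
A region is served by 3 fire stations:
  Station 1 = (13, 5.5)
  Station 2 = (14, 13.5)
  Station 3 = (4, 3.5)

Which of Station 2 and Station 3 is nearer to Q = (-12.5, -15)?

Compare squared distances:
d²(Q, Station 2) = (-12.5−14)² + (-15−13.5)² = 702.25 + 812.25 = 1514.5
d²(Q, Station 3) = (-12.5−4)² + (-15−3.5)² = 272.25 + 342.25 = 614.5
1514.5 > 614.5, so Station 3 is closer.

Station 3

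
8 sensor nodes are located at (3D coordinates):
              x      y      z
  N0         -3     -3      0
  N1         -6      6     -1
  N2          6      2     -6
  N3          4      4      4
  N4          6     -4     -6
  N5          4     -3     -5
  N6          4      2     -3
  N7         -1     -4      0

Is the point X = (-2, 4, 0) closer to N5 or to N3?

N3

Compare squared distances:
|XN5|² = (-2−4)² + (4−(-3))² + (0−(-5))² = 36 + 49 + 25 = 110
|XN3|² = (-2−4)² + (4−4)² + (0−4)² = 36 + 0 + 16 = 52
110 > 52, so N3 is closer.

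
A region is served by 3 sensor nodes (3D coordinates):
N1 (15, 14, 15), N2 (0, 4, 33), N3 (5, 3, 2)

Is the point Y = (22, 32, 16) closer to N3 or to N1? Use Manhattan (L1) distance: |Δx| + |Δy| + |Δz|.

N1

d(Y,N3) = |22−5| + |32−3| + |16−2| = 17 + 29 + 14 = 60
d(Y,N1) = |22−15| + |32−14| + |16−15| = 7 + 18 + 1 = 26
60 > 26, so N1 is closer.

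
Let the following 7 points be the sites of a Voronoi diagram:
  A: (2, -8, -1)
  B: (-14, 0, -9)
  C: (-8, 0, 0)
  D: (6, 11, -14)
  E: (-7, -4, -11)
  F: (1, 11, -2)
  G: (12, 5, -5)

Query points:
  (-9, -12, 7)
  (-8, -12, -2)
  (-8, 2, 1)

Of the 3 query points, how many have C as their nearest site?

2

(-9, -12, 7) — d² to each: A:201, B:425, C:194, D:1195, E:392, F:710, G:874 → nearest is C
(-8, -12, -2) — d² to each: A:117, B:229, C:148, D:869, E:146, F:610, G:698 → nearest is A
(-8, 2, 1) — d² to each: A:204, B:140, C:5, D:502, E:181, F:171, G:445 → nearest is C
2 of the 3 points have C as nearest.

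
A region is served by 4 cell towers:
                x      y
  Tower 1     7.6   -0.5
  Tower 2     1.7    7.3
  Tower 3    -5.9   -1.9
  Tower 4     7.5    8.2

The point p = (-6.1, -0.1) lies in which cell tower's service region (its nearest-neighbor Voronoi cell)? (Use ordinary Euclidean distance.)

Squared Euclidean distances:
d²(p, Tower 1) = (-6.1−7.6)² + (-0.1−(-0.5))² = 187.69 + 0.16 = 187.85
d²(p, Tower 2) = (-6.1−1.7)² + (-0.1−7.3)² = 60.84 + 54.76 = 115.6
d²(p, Tower 3) = (-6.1−(-5.9))² + (-0.1−(-1.9))² = 0.04 + 3.24 = 3.28
d²(p, Tower 4) = (-6.1−7.5)² + (-0.1−8.2)² = 184.96 + 68.89 = 253.85
Minimum is at Tower 3.

Tower 3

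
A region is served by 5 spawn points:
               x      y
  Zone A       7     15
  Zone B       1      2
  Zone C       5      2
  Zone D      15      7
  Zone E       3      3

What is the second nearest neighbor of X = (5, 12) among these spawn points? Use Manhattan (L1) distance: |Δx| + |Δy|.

d(X, Zone A) = |5−7| + |12−15| = 2 + 3 = 5
d(X, Zone B) = |5−1| + |12−2| = 4 + 10 = 14
d(X, Zone C) = |5−5| + |12−2| = 0 + 10 = 10
d(X, Zone D) = |5−15| + |12−7| = 10 + 5 = 15
d(X, Zone E) = |5−3| + |12−3| = 2 + 9 = 11
Sorted ascending: Zone A, Zone C, Zone E, … — the second-nearest is Zone C.

Zone C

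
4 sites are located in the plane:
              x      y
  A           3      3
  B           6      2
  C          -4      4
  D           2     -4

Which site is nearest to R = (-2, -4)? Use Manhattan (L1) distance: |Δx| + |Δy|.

d(R,A) = |-2−3| + |-4−3| = 5 + 7 = 12
d(R,B) = |-2−6| + |-4−2| = 8 + 6 = 14
d(R,C) = |-2−(-4)| + |-4−4| = 2 + 8 = 10
d(R,D) = |-2−2| + |-4−(-4)| = 4 + 0 = 4
D is nearest.

D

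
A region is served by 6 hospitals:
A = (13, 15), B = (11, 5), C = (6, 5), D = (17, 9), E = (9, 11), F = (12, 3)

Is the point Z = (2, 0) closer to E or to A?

Compare squared distances:
|ZE|² = (2−9)² + (0−11)² = 49 + 121 = 170
|ZA|² = (2−13)² + (0−15)² = 121 + 225 = 346
170 < 346, so E is closer.

E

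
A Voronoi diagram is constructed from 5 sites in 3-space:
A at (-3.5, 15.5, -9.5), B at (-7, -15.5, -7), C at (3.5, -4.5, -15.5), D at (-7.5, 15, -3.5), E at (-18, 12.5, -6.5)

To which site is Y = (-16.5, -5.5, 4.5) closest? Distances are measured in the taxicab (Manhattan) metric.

d(Y,A) = |-16.5−(-3.5)| + |-5.5−15.5| + |4.5−(-9.5)| = 13 + 21 + 14 = 48
d(Y,B) = |-16.5−(-7)| + |-5.5−(-15.5)| + |4.5−(-7)| = 9.5 + 10 + 11.5 = 31
d(Y,C) = |-16.5−3.5| + |-5.5−(-4.5)| + |4.5−(-15.5)| = 20 + 1 + 20 = 41
d(Y,D) = |-16.5−(-7.5)| + |-5.5−15| + |4.5−(-3.5)| = 9 + 20.5 + 8 = 37.5
d(Y,E) = |-16.5−(-18)| + |-5.5−12.5| + |4.5−(-6.5)| = 1.5 + 18 + 11 = 30.5
E is nearest.

E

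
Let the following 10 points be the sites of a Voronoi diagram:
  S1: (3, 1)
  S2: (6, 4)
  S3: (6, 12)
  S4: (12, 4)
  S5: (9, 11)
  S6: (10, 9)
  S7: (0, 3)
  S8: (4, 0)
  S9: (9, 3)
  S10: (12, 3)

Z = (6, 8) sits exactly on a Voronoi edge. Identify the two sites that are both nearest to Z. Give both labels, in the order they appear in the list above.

S2 and S3

Squared distances from Z to each site:
|ZS1|² = (6−3)² + (8−1)² = 9 + 49 = 58
|ZS2|² = (6−6)² + (8−4)² = 0 + 16 = 16
|ZS3|² = (6−6)² + (8−12)² = 0 + 16 = 16
|ZS4|² = (6−12)² + (8−4)² = 36 + 16 = 52
|ZS5|² = (6−9)² + (8−11)² = 9 + 9 = 18
|ZS6|² = (6−10)² + (8−9)² = 16 + 1 = 17
|ZS7|² = (6−0)² + (8−3)² = 36 + 25 = 61
|ZS8|² = (6−4)² + (8−0)² = 4 + 64 = 68
|ZS9|² = (6−9)² + (8−3)² = 9 + 25 = 34
d²(Z, S10) = (6−12)² + (8−3)² = 36 + 25 = 61
Z is equidistant from S2 and S3 (both at squared distance 16), and every other site is strictly farther — so Z lies on the S2–S3 Voronoi edge.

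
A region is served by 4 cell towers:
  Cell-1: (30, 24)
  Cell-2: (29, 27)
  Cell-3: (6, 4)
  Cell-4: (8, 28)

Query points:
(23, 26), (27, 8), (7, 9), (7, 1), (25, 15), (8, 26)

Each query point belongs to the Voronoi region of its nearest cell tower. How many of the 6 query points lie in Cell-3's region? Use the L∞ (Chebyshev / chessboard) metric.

(23, 26) — d to each: Cell-1:7, Cell-2:6, Cell-3:22, Cell-4:15 → nearest is Cell-2
(27, 8) — d to each: Cell-1:16, Cell-2:19, Cell-3:21, Cell-4:20 → nearest is Cell-1
(7, 9) — d to each: Cell-1:23, Cell-2:22, Cell-3:5, Cell-4:19 → nearest is Cell-3
(7, 1) — d to each: Cell-1:23, Cell-2:26, Cell-3:3, Cell-4:27 → nearest is Cell-3
(25, 15) — d to each: Cell-1:9, Cell-2:12, Cell-3:19, Cell-4:17 → nearest is Cell-1
(8, 26) — d to each: Cell-1:22, Cell-2:21, Cell-3:22, Cell-4:2 → nearest is Cell-4
2 of the 6 points have Cell-3 as nearest.

2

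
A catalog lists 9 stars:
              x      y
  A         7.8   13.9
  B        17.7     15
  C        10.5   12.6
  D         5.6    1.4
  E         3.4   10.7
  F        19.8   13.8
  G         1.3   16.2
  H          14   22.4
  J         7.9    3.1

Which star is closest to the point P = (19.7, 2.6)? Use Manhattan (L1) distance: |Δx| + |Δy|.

F

d(P,A) = 11.9 + 11.3 = 23.2
d(P,B) = 2 + 12.4 = 14.4
d(P,C) = 9.2 + 10 = 19.2
d(P,D) = 14.1 + 1.2 = 15.3
d(P,E) = 16.3 + 8.1 = 24.4
d(P,F) = 0.1 + 11.2 = 11.3
d(P,G) = 18.4 + 13.6 = 32
d(P,H) = 5.7 + 19.8 = 25.5
d(P,J) = 11.8 + 0.5 = 12.3
Minimum is at F.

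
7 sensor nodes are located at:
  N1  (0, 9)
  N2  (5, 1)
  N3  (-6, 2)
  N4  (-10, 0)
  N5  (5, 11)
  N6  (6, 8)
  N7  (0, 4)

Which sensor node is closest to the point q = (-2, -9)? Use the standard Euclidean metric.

Since √ is increasing, it suffices to compare squared distances:
|qN1|² = (-2−0)² + (-9−9)² = 4 + 324 = 328
|qN2|² = (-2−5)² + (-9−1)² = 49 + 100 = 149
|qN3|² = (-2−(-6))² + (-9−2)² = 16 + 121 = 137
|qN4|² = (-2−(-10))² + (-9−0)² = 64 + 81 = 145
|qN5|² = (-2−5)² + (-9−11)² = 49 + 400 = 449
|qN6|² = (-2−6)² + (-9−8)² = 64 + 289 = 353
|qN7|² = (-2−0)² + (-9−4)² = 4 + 169 = 173
N3 is nearest.

N3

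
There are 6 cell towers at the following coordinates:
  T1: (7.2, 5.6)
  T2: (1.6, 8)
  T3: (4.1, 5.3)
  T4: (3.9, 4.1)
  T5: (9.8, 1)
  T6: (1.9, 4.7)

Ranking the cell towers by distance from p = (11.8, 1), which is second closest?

T1

Squared Euclidean distances:
|pT1|² = (11.8−7.2)² + (1−5.6)² = 21.16 + 21.16 = 42.32
|pT2|² = (11.8−1.6)² + (1−8)² = 104.04 + 49 = 153.04
|pT3|² = (11.8−4.1)² + (1−5.3)² = 59.29 + 18.49 = 77.78
|pT4|² = (11.8−3.9)² + (1−4.1)² = 62.41 + 9.61 = 72.02
|pT5|² = (11.8−9.8)² + (1−1)² = 4 + 0 = 4
|pT6|² = (11.8−1.9)² + (1−4.7)² = 98.01 + 13.69 = 111.7
Sorted ascending: T5, T1, T4, … — the second-nearest is T1.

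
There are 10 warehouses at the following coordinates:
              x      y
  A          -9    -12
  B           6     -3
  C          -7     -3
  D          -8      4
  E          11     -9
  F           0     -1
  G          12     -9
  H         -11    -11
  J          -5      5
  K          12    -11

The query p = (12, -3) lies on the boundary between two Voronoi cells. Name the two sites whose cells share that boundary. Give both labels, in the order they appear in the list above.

Squared distances from p to each site:
|pA|² = 441 + 81 = 522
|pB|² = 36 + 0 = 36
|pC|² = 361 + 0 = 361
|pD|² = 400 + 49 = 449
|pE|² = 1 + 36 = 37
|pF|² = 144 + 4 = 148
|pG|² = 0 + 36 = 36
|pH|² = 529 + 64 = 593
|pJ|² = 289 + 64 = 353
|pK|² = 0 + 64 = 64
p is equidistant from B and G (both at squared distance 36), and every other site is strictly farther — so p lies on the B–G Voronoi edge.

B and G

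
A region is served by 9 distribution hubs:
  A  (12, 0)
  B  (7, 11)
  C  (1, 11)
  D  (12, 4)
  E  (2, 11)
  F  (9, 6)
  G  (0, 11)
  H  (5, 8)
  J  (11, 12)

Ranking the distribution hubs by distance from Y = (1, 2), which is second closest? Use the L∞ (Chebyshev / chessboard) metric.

d(Y,A) = max(11, 2) = 11
d(Y,B) = max(6, 9) = 9
d(Y,C) = max(0, 9) = 9
d(Y,D) = max(11, 2) = 11
d(Y,E) = max(1, 9) = 9
d(Y,F) = max(8, 4) = 8
d(Y,G) = max(1, 9) = 9
d(Y,H) = max(4, 6) = 6
d(Y,J) = max(10, 10) = 10
Sorted ascending: H, F, B, … — the second-nearest is F.

F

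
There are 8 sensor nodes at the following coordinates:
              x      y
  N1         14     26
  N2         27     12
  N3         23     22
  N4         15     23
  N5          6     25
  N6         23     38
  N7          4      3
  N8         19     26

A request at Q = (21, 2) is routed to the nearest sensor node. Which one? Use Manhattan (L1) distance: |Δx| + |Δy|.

N2

d(Q,N1) = |21−14| + |2−26| = 7 + 24 = 31
d(Q,N2) = |21−27| + |2−12| = 6 + 10 = 16
d(Q,N3) = |21−23| + |2−22| = 2 + 20 = 22
d(Q,N4) = |21−15| + |2−23| = 6 + 21 = 27
d(Q,N5) = |21−6| + |2−25| = 15 + 23 = 38
d(Q,N6) = |21−23| + |2−38| = 2 + 36 = 38
d(Q,N7) = |21−4| + |2−3| = 17 + 1 = 18
d(Q,N8) = |21−19| + |2−26| = 2 + 24 = 26
The smallest is to N2, so Q lies in the Voronoi region of N2.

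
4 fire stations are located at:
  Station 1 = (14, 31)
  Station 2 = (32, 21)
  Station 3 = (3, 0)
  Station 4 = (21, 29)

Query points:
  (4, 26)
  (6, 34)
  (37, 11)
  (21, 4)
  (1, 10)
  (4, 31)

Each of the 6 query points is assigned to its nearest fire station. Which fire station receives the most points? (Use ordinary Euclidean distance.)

Station 1

(4, 26) — d² to each: Station 1:125, Station 2:809, Station 3:677, Station 4:298 → nearest is Station 1
(6, 34) — d² to each: Station 1:73, Station 2:845, Station 3:1165, Station 4:250 → nearest is Station 1
(37, 11) — d² to each: Station 1:929, Station 2:125, Station 3:1277, Station 4:580 → nearest is Station 2
(21, 4) — d² to each: Station 1:778, Station 2:410, Station 3:340, Station 4:625 → nearest is Station 3
(1, 10) — d² to each: Station 1:610, Station 2:1082, Station 3:104, Station 4:761 → nearest is Station 3
(4, 31) — d² to each: Station 1:100, Station 2:884, Station 3:962, Station 4:293 → nearest is Station 1
Tally — Station 1:3, Station 2:1, Station 3:2. Station 1 captures the most (3).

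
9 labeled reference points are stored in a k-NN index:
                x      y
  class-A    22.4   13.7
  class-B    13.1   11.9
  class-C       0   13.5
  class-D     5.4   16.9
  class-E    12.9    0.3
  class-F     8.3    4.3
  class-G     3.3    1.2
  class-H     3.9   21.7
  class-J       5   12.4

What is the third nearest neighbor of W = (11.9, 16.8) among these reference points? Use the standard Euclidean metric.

Squared Euclidean distances:
d²(W, class-A) = (11.9−22.4)² + (16.8−13.7)² = 110.25 + 9.61 = 119.86
d²(W, class-B) = (11.9−13.1)² + (16.8−11.9)² = 1.44 + 24.01 = 25.45
d²(W, class-C) = (11.9−0)² + (16.8−13.5)² = 141.61 + 10.89 = 152.5
d²(W, class-D) = (11.9−5.4)² + (16.8−16.9)² = 42.25 + 0.01 = 42.26
d²(W, class-E) = (11.9−12.9)² + (16.8−0.3)² = 1 + 272.25 = 273.25
d²(W, class-F) = (11.9−8.3)² + (16.8−4.3)² = 12.96 + 156.25 = 169.21
d²(W, class-G) = (11.9−3.3)² + (16.8−1.2)² = 73.96 + 243.36 = 317.32
d²(W, class-H) = (11.9−3.9)² + (16.8−21.7)² = 64 + 24.01 = 88.01
d²(W, class-J) = (11.9−5)² + (16.8−12.4)² = 47.61 + 19.36 = 66.97
Sorted ascending: class-B, class-D, class-J, class-H, … — the third-nearest is class-J.

class-J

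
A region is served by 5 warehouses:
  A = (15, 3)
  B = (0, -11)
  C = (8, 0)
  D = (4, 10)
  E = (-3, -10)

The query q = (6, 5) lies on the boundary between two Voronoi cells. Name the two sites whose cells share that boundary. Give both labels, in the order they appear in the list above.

C and D

Squared distances from q to each site:
|qA|² = 81 + 4 = 85
|qB|² = 36 + 256 = 292
|qC|² = 4 + 25 = 29
|qD|² = 4 + 25 = 29
|qE|² = 81 + 225 = 306
q is equidistant from C and D (both at squared distance 29), and every other site is strictly farther — so q lies on the C–D Voronoi edge.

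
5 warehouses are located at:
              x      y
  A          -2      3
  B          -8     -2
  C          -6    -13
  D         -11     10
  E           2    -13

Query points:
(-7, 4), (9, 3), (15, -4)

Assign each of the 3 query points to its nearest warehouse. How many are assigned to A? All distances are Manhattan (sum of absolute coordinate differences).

(-7, 4) — d to each: A:6, B:7, C:18, D:10, E:26 → nearest is A
(9, 3) — d to each: A:11, B:22, C:31, D:27, E:23 → nearest is A
(15, -4) — d to each: A:24, B:25, C:30, D:40, E:22 → nearest is E
2 of the 3 points have A as nearest.

2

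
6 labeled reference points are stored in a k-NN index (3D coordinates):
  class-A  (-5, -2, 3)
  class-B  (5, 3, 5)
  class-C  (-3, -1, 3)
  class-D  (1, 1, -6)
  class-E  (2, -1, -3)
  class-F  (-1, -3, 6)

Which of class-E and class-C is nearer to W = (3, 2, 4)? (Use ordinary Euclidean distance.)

class-C

Compare squared distances:
d²(W, class-E) = (3−2)² + (2−(-1))² + (4−(-3))² = 1 + 9 + 49 = 59
d²(W, class-C) = (3−(-3))² + (2−(-1))² + (4−3)² = 36 + 9 + 1 = 46
59 > 46, so class-C is closer.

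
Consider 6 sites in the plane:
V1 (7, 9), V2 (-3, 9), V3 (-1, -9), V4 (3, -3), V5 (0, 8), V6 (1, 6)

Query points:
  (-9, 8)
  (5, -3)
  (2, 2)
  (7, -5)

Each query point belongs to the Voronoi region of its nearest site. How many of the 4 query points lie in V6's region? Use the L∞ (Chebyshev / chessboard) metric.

1

(-9, 8) — d to each: V1:16, V2:6, V3:17, V4:12, V5:9, V6:10 → nearest is V2
(5, -3) — d to each: V1:12, V2:12, V3:6, V4:2, V5:11, V6:9 → nearest is V4
(2, 2) — d to each: V1:7, V2:7, V3:11, V4:5, V5:6, V6:4 → nearest is V6
(7, -5) — d to each: V1:14, V2:14, V3:8, V4:4, V5:13, V6:11 → nearest is V4
1 of the 4 points has V6 as nearest.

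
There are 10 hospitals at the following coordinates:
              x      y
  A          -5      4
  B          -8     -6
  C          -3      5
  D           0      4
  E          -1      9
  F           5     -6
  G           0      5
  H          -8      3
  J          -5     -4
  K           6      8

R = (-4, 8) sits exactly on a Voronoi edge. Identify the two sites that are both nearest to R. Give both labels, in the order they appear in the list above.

C and E

Squared distances from R to each site:
|RA|² = 1 + 16 = 17
|RB|² = 16 + 196 = 212
|RC|² = 1 + 9 = 10
|RD|² = 16 + 16 = 32
|RE|² = 9 + 1 = 10
|RF|² = 81 + 196 = 277
|RG|² = 16 + 9 = 25
|RH|² = 16 + 25 = 41
|RJ|² = 1 + 144 = 145
|RK|² = 100 + 0 = 100
R is equidistant from C and E (both at squared distance 10), and every other site is strictly farther — so R lies on the C–E Voronoi edge.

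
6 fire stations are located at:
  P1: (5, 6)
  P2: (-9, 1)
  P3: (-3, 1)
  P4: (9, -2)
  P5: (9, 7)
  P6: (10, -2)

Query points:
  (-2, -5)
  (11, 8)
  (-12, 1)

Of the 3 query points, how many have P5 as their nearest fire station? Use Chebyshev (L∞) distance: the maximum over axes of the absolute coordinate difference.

1

(-2, -5) — d to each: P1:11, P2:7, P3:6, P4:11, P5:12, P6:12 → nearest is P3
(11, 8) — d to each: P1:6, P2:20, P3:14, P4:10, P5:2, P6:10 → nearest is P5
(-12, 1) — d to each: P1:17, P2:3, P3:9, P4:21, P5:21, P6:22 → nearest is P2
1 of the 3 points has P5 as nearest.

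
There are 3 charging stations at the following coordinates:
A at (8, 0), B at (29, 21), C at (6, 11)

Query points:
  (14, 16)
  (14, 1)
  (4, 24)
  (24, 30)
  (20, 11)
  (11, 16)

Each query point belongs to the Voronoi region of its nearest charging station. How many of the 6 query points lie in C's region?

3

(14, 16) — d² to each: A:292, B:250, C:89 → nearest is C
(14, 1) — d² to each: A:37, B:625, C:164 → nearest is A
(4, 24) — d² to each: A:592, B:634, C:173 → nearest is C
(24, 30) — d² to each: A:1156, B:106, C:685 → nearest is B
(20, 11) — d² to each: A:265, B:181, C:196 → nearest is B
(11, 16) — d² to each: A:265, B:349, C:50 → nearest is C
3 of the 6 points have C as nearest.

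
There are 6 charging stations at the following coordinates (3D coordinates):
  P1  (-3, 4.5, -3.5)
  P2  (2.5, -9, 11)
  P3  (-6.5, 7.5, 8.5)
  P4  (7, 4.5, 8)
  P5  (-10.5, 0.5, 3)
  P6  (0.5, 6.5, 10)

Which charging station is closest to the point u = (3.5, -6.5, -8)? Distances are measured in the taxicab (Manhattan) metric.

d(u,P1) = |3.5−(-3)| + |-6.5−4.5| + |-8−(-3.5)| = 6.5 + 11 + 4.5 = 22
d(u,P2) = |3.5−2.5| + |-6.5−(-9)| + |-8−11| = 1 + 2.5 + 19 = 22.5
d(u,P3) = |3.5−(-6.5)| + |-6.5−7.5| + |-8−8.5| = 10 + 14 + 16.5 = 40.5
d(u,P4) = |3.5−7| + |-6.5−4.5| + |-8−8| = 3.5 + 11 + 16 = 30.5
d(u,P5) = |3.5−(-10.5)| + |-6.5−0.5| + |-8−3| = 14 + 7 + 11 = 32
d(u,P6) = |3.5−0.5| + |-6.5−6.5| + |-8−10| = 3 + 13 + 18 = 34
Minimum is at P1.

P1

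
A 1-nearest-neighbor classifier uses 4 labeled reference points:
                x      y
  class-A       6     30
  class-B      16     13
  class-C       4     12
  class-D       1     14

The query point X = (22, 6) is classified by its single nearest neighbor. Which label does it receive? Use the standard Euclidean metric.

class-B

Compare squared distances (the ordering matches that of the actual distances):
d²(X, class-A) = (22−6)² + (6−30)² = 256 + 576 = 832
d²(X, class-B) = (22−16)² + (6−13)² = 36 + 49 = 85
d²(X, class-C) = (22−4)² + (6−12)² = 324 + 36 = 360
d²(X, class-D) = (22−1)² + (6−14)² = 441 + 64 = 505
class-B is nearest.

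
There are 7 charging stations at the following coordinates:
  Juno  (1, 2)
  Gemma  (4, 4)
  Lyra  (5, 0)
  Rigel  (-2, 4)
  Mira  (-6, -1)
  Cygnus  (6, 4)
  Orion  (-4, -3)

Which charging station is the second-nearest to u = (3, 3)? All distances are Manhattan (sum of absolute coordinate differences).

Juno

d(u, Juno) = |3−1| + |3−2| = 2 + 1 = 3
d(u, Gemma) = |3−4| + |3−4| = 1 + 1 = 2
d(u, Lyra) = |3−5| + |3−0| = 2 + 3 = 5
d(u, Rigel) = |3−(-2)| + |3−4| = 5 + 1 = 6
d(u, Mira) = |3−(-6)| + |3−(-1)| = 9 + 4 = 13
d(u, Cygnus) = |3−6| + |3−4| = 3 + 1 = 4
d(u, Orion) = |3−(-4)| + |3−(-3)| = 7 + 6 = 13
Sorted ascending: Gemma, Juno, Cygnus, … — the second-nearest is Juno.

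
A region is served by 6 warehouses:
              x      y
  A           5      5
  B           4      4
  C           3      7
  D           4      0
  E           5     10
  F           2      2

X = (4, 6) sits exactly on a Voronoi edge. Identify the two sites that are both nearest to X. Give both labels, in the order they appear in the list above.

Squared distances from X to each site:
|XA|² = (4−5)² + (6−5)² = 1 + 1 = 2
|XB|² = (4−4)² + (6−4)² = 0 + 4 = 4
|XC|² = (4−3)² + (6−7)² = 1 + 1 = 2
|XD|² = (4−4)² + (6−0)² = 0 + 36 = 36
|XE|² = (4−5)² + (6−10)² = 1 + 16 = 17
|XF|² = (4−2)² + (6−2)² = 4 + 16 = 20
X is equidistant from A and C (both at squared distance 2), and every other site is strictly farther — so X lies on the A–C Voronoi edge.

A and C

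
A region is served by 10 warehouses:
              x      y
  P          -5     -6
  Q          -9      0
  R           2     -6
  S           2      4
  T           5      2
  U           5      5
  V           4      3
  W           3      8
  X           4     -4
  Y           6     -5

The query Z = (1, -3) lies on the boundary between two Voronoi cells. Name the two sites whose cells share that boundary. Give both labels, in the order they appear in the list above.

Squared distances from Z to each site:
|ZP|² = 36 + 9 = 45
|ZQ|² = 100 + 9 = 109
|ZR|² = 1 + 9 = 10
|ZS|² = 1 + 49 = 50
|ZT|² = 16 + 25 = 41
|ZU|² = 16 + 64 = 80
|ZV|² = 9 + 36 = 45
|ZW|² = 4 + 121 = 125
|ZX|² = 9 + 1 = 10
|ZY|² = 25 + 4 = 29
Z is equidistant from R and X (both at squared distance 10), and every other site is strictly farther — so Z lies on the R–X Voronoi edge.

R and X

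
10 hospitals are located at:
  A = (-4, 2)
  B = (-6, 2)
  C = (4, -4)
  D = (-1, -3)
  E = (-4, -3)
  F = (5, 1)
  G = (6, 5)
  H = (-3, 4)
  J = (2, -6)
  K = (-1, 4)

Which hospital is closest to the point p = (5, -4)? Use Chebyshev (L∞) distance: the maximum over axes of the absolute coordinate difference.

d(p,A) = max(9, 6) = 9
d(p,B) = max(11, 6) = 11
d(p,C) = max(1, 0) = 1
d(p,D) = max(6, 1) = 6
d(p,E) = max(9, 1) = 9
d(p,F) = max(0, 5) = 5
d(p,G) = max(1, 9) = 9
d(p,H) = max(8, 8) = 8
d(p,J) = max(3, 2) = 3
d(p,K) = max(6, 8) = 8
Minimum is at C.

C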